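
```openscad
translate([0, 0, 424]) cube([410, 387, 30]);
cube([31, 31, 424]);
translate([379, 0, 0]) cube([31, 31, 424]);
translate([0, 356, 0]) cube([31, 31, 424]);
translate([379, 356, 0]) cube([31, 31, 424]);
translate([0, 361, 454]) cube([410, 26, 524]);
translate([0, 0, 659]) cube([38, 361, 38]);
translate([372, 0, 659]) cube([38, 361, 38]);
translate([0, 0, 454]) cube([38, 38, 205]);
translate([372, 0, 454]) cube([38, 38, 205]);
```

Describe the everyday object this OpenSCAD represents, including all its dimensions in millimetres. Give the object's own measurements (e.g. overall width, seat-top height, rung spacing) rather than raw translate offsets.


A chair. The seat is a 410×387×30 mm slab with its top at z = 454 mm, on four 31×31 mm corner legs (flush with the seat edges, standing on z = 0). A flat backrest 26 mm thick, 524 mm tall, spans the full seat width and rises from the seat top along its +y edge, rear face flush with the rear of the seat. Two armrests of 38×38 mm section run along each side from the seat's front edge to the front of the backrest, top faces 243 mm above the seat top and outer faces flush with the seat's x-edges; a 38×38 mm post under the front of each armrest stands on the seat at the front corner.


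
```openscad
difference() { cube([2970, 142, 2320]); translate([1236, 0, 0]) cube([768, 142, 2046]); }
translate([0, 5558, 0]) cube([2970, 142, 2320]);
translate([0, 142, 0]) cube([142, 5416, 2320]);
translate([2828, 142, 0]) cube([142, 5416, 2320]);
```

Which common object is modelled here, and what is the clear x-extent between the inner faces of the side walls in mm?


A single room. The interior width is 2686 mm.

Four walls enclosing a rectangle with a door in the front wall — a room. Outside width 2970 minus two 142 mm walls gives 2686 mm.


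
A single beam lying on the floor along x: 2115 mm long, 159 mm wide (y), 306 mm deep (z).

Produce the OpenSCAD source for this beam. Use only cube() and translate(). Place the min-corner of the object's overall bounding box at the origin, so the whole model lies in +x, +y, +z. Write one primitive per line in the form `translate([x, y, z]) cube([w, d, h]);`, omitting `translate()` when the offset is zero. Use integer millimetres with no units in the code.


cube([2115, 159, 306]);


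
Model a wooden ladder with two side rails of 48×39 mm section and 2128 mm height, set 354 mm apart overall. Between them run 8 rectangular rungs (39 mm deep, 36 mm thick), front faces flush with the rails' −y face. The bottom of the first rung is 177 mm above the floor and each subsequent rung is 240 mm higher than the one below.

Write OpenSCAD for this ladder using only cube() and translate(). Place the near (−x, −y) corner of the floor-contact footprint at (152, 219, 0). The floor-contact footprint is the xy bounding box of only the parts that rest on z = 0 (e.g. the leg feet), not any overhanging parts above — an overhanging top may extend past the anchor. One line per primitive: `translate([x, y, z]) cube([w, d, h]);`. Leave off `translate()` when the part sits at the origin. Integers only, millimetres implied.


translate([152, 219, 0]) cube([48, 39, 2128]);
translate([458, 219, 0]) cube([48, 39, 2128]);
translate([200, 219, 177]) cube([258, 39, 36]);
translate([200, 219, 417]) cube([258, 39, 36]);
translate([200, 219, 657]) cube([258, 39, 36]);
translate([200, 219, 897]) cube([258, 39, 36]);
translate([200, 219, 1137]) cube([258, 39, 36]);
translate([200, 219, 1377]) cube([258, 39, 36]);
translate([200, 219, 1617]) cube([258, 39, 36]);
translate([200, 219, 1857]) cube([258, 39, 36]);


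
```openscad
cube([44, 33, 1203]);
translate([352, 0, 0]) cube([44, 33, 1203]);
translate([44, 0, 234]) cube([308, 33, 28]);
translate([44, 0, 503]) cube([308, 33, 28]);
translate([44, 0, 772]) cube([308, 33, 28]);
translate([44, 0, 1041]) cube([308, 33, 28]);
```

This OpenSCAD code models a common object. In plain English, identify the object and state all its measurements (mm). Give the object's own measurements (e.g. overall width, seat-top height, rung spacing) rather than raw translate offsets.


A straight ladder. Two 44×33 mm vertical rails, 1203 mm tall, stand 396 mm apart (outside-to-outside) with their front faces coplanar on the −y side. 4 rungs, each 33 mm deep and 28 mm tall, span between the inner faces of the rails, front faces flush with the rails. The lowest rung's underside is at z = 234 mm and rungs are spaced 269 mm apart (underside to underside).


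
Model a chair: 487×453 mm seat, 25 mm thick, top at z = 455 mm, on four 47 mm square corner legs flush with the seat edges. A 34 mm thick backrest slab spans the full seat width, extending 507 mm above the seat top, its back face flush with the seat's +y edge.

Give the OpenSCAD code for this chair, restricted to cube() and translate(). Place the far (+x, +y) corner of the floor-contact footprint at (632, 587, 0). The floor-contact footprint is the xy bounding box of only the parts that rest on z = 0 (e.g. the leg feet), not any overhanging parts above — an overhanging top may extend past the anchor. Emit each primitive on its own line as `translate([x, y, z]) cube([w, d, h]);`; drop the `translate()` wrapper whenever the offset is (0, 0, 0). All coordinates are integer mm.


translate([145, 134, 430]) cube([487, 453, 25]);
translate([145, 134, 0]) cube([47, 47, 430]);
translate([585, 134, 0]) cube([47, 47, 430]);
translate([145, 540, 0]) cube([47, 47, 430]);
translate([585, 540, 0]) cube([47, 47, 430]);
translate([145, 553, 455]) cube([487, 34, 507]);


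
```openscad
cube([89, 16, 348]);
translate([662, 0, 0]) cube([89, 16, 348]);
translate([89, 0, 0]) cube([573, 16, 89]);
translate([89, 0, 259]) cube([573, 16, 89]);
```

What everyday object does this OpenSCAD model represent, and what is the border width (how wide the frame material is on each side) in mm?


A picture frame. The border width is 89 mm.

Four thin pieces enclosing a rectangular opening — a picture frame. The two full-height stiles are 348 mm tall; the top rail sits at z = 259 and is 89 mm tall, so the border above the opening is 348 − 259 = 89 mm, matching the stile x-width.


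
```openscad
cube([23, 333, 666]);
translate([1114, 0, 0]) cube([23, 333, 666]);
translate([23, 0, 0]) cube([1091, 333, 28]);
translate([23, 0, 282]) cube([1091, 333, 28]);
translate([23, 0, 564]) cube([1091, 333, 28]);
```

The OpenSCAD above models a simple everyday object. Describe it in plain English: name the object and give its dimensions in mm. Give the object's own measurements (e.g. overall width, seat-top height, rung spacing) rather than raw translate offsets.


An open bookshelf. Two side panels, each 23 mm thick, 333 mm deep and 666 mm tall, stand 1137 mm apart (outside-to-outside). Between them sit 3 shelves, each 28 mm thick and 333 mm deep, spanning the full gap between the sides. The bottom shelf rests on the floor (its underside at z = 0) and the clear gap between one shelf's top and the next shelf's underside is 254 mm.


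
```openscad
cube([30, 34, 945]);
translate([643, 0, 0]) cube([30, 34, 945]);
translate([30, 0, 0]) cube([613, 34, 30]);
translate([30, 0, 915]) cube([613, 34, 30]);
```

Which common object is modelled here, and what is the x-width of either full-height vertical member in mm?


A picture frame. The border width is 30 mm.

Four thin pieces enclosing a rectangular opening — a picture frame. The two full-height stiles are 945 mm tall; the top rail sits at z = 915 and is 30 mm tall, so the border above the opening is 945 − 915 = 30 mm, matching the stile x-width.


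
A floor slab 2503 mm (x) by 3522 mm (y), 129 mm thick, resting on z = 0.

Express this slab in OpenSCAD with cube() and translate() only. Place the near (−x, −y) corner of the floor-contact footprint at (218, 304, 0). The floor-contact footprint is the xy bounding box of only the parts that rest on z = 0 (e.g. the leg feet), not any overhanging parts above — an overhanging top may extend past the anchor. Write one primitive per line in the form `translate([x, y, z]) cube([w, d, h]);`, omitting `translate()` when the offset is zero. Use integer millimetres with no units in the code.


translate([218, 304, 0]) cube([2503, 3522, 129]);


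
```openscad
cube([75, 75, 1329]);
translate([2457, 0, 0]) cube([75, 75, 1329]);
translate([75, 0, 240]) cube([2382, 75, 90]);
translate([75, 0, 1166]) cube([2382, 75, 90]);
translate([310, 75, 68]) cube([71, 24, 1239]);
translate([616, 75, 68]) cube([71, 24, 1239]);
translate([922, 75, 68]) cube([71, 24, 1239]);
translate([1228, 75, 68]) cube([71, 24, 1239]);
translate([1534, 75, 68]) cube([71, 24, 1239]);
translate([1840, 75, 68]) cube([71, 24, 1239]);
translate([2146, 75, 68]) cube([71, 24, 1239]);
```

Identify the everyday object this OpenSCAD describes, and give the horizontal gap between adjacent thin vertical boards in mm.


A fence section. The picket gap is 235 mm.

Two posts, two rails, 7 pickets — a fence section. Span 2382 mm holds 7 pickets of 71 mm with 8 equal gaps: ⌊(2382 − 7·71) / 8⌋ = 235 mm.


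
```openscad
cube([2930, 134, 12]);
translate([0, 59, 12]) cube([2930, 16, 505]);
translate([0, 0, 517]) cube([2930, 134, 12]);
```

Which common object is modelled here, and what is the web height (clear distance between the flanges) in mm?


An I-beam. The web height is 505 mm.

Two wide flanges with a thin centred web — an I-beam. Overall 529 mm minus two 12 mm flanges gives a web of 529 − 2·12 = 505 mm.


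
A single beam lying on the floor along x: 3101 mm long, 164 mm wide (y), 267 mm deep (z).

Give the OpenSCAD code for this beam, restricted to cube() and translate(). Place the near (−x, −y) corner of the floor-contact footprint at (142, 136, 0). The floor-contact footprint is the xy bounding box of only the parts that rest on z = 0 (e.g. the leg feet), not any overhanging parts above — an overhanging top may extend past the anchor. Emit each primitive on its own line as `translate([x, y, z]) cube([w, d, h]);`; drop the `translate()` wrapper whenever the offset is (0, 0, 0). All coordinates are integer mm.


translate([142, 136, 0]) cube([3101, 164, 267]);


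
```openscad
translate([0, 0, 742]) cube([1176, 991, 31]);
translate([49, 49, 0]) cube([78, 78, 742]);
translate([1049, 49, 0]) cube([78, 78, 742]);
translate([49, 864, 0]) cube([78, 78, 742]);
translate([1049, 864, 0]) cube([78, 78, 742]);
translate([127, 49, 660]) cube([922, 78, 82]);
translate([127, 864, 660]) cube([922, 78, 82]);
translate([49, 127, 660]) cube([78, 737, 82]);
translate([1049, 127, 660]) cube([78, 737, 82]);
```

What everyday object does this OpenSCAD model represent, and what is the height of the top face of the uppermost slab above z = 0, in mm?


A table. The table height is 773 mm.

A 1176×991×31 slab sits at z = 742 on four 78 mm square posts — a table. The top surface is at 742 + 31 = 773 mm.


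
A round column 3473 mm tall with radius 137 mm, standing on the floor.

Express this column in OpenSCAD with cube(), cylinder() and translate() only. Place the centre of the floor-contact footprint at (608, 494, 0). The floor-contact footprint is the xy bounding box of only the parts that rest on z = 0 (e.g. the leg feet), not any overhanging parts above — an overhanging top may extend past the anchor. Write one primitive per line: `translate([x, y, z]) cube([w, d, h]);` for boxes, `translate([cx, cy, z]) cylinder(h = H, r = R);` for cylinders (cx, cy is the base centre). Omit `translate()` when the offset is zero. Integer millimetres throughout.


translate([608, 494, 0]) cylinder(h = 3473, r = 137);


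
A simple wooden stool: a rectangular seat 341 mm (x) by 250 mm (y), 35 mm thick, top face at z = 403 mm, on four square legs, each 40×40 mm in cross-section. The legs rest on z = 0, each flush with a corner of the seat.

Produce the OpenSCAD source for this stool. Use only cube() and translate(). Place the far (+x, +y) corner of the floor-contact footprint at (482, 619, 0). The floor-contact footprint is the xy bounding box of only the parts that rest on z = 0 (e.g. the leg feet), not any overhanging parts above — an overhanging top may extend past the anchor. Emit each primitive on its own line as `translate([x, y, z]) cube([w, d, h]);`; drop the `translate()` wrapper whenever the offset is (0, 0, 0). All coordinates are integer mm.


// leg_h = 403 - 35 = 368
translate([141, 369, 368]) cube([341, 250, 35]);
translate([141, 369, 0]) cube([40, 40, 368]);
translate([442, 369, 0]) cube([40, 40, 368]);
translate([141, 579, 0]) cube([40, 40, 368]);
translate([442, 579, 0]) cube([40, 40, 368]);


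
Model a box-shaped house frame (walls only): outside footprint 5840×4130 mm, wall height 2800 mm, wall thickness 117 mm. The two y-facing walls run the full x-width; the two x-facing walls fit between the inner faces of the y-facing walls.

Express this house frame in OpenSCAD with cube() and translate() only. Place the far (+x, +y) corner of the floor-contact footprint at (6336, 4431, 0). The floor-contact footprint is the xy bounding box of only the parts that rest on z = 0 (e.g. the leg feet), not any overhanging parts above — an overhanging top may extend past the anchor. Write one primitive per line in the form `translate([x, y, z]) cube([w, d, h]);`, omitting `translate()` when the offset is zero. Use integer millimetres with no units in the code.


translate([496, 301, 0]) cube([5840, 117, 2800]);
translate([496, 4314, 0]) cube([5840, 117, 2800]);
translate([496, 418, 0]) cube([117, 3896, 2800]);
translate([6219, 418, 0]) cube([117, 3896, 2800]);


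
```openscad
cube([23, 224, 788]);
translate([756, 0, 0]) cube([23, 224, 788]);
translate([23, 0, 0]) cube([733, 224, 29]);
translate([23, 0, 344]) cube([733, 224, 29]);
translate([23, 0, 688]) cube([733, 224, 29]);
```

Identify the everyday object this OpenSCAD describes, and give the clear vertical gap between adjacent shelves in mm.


A bookshelf. The clear shelf gap is 315 mm.

Two tall side panels with 3 horizontal boards between them — a bookshelf. The first two shelf undersides are at z = 0 and z = 344; with shelf thickness 29, the clear gap is 344 − 0 − 29 = 315 mm.


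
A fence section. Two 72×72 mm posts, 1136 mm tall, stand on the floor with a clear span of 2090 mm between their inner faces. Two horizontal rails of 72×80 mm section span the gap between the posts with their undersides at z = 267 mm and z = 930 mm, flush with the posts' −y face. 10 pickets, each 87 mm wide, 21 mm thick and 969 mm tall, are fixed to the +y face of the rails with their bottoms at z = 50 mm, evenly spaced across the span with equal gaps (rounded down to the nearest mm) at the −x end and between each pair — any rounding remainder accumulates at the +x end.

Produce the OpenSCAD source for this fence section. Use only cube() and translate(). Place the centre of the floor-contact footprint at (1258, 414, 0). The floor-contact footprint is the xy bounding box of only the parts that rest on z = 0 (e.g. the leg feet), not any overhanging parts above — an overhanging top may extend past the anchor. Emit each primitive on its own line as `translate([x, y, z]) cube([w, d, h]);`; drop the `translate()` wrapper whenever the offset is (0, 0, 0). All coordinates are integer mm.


translate([141, 378, 0]) cube([72, 72, 1136]);
translate([2303, 378, 0]) cube([72, 72, 1136]);
translate([213, 378, 267]) cube([2090, 72, 80]);
translate([213, 378, 930]) cube([2090, 72, 80]);
translate([323, 450, 50]) cube([87, 21, 969]);
translate([520, 450, 50]) cube([87, 21, 969]);
translate([717, 450, 50]) cube([87, 21, 969]);
translate([914, 450, 50]) cube([87, 21, 969]);
translate([1111, 450, 50]) cube([87, 21, 969]);
translate([1308, 450, 50]) cube([87, 21, 969]);
translate([1505, 450, 50]) cube([87, 21, 969]);
translate([1702, 450, 50]) cube([87, 21, 969]);
translate([1899, 450, 50]) cube([87, 21, 969]);
translate([2096, 450, 50]) cube([87, 21, 969]);


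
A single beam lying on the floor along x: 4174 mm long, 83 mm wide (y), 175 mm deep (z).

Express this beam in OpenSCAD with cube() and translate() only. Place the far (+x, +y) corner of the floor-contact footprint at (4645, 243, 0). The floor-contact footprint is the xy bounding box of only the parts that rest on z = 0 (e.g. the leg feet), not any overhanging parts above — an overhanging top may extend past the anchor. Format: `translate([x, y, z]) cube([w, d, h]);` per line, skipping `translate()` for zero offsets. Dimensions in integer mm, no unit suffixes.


translate([471, 160, 0]) cube([4174, 83, 175]);


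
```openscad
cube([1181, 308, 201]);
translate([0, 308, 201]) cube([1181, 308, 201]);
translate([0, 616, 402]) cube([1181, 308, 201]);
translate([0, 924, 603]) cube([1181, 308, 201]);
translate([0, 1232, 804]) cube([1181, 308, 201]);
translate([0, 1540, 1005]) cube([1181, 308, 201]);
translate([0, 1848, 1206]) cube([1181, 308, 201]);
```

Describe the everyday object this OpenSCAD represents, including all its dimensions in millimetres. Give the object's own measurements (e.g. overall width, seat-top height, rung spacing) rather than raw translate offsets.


A straight staircase of 7 solid steps. Each step is 1181 mm wide (x), 308 mm deep (y, the going) and 201 mm tall (the rise). The first step rests on the floor; each subsequent step sits one going further in +y and one rise higher in +z, directly behind and above the previous step with no overlap.


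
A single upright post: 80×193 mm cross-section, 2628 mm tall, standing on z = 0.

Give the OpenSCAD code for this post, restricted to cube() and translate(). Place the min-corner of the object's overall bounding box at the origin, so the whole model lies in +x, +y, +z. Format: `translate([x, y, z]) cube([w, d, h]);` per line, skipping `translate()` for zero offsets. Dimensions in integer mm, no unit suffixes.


cube([80, 193, 2628]);


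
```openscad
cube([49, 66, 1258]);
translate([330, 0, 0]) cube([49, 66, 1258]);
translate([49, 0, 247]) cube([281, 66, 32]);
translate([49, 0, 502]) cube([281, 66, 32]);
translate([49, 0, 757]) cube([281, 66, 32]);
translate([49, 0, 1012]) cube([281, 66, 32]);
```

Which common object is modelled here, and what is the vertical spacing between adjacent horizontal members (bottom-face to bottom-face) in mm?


A ladder. The rung spacing is 255 mm.

Two tall 49×66 posts with 4 short bars between them — a ladder. Adjacent rungs sit at z = 247 and z = 502, so the spacing is 502 − 247 = 255 mm.


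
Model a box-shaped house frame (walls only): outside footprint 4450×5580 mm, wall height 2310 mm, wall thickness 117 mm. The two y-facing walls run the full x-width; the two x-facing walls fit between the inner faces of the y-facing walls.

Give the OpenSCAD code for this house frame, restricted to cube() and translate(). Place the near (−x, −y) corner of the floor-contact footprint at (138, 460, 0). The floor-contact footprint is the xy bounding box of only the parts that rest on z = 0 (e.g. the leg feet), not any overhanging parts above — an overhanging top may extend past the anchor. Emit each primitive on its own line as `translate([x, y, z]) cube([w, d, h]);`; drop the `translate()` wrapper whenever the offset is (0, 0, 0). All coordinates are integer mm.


translate([138, 460, 0]) cube([4450, 117, 2310]);
translate([138, 5923, 0]) cube([4450, 117, 2310]);
translate([138, 577, 0]) cube([117, 5346, 2310]);
translate([4471, 577, 0]) cube([117, 5346, 2310]);


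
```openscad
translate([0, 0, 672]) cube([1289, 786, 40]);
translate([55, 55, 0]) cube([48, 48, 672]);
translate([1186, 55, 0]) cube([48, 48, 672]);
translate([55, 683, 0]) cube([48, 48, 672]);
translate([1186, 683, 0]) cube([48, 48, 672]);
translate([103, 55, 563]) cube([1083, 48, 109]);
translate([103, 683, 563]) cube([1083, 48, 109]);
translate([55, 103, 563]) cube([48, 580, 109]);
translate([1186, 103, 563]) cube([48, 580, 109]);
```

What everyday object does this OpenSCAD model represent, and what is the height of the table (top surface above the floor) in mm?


A table. The table height is 712 mm.

A 1289×786×40 slab sits at z = 672 on four 48 mm square posts — a table. The top surface is at 672 + 40 = 712 mm.


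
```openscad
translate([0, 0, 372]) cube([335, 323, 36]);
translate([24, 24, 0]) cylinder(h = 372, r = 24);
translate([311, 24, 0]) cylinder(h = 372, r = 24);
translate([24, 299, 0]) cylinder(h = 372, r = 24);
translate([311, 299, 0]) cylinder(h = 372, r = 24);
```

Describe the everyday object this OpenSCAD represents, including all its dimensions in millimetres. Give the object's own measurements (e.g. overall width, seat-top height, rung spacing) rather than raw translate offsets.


A simple wooden stool: a rectangular seat 335 mm (x) by 323 mm (y), 36 mm thick, top face at z = 408 mm, on four round legs, each 48 mm in diameter. The legs rest on z = 0, each leg's axis is inset half a diameter from the nearest pair of seat edges (so the leg's bounding box is flush with the corner).


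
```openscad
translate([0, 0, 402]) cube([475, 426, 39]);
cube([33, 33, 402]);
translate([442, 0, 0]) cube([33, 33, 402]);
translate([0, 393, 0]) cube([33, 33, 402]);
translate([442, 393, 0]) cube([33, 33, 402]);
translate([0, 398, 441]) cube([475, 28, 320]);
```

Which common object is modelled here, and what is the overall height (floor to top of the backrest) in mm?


A chair. The overall height is 761 mm.

A slab on four corner posts with a tall panel at the back — a chair. The seat slab sits at z = 402 with thickness 39, and the 320 mm backrest starts at the seat top, so the overall height is 402 + 39 + 320 = 761 mm.


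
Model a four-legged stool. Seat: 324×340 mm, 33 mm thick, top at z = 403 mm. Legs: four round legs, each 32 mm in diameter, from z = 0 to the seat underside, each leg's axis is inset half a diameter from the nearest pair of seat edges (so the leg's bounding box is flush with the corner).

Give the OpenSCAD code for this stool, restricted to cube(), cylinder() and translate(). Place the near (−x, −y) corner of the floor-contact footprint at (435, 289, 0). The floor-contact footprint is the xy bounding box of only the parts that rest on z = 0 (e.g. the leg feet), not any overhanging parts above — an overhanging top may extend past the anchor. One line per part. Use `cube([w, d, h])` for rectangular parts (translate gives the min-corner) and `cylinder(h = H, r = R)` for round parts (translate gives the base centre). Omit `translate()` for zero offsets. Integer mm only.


// leg_h = 403 - 33 = 370
translate([435, 289, 370]) cube([324, 340, 33]);
translate([451, 305, 0]) cylinder(h = 370, r = 16);
translate([743, 305, 0]) cylinder(h = 370, r = 16);
translate([451, 613, 0]) cylinder(h = 370, r = 16);
translate([743, 613, 0]) cylinder(h = 370, r = 16);


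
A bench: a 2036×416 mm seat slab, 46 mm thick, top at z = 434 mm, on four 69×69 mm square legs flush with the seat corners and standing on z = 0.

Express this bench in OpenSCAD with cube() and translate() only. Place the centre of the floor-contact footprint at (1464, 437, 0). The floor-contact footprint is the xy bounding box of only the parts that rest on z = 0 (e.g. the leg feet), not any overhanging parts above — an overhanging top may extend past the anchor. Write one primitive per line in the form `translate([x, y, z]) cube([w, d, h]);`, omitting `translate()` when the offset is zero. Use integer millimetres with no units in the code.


translate([446, 229, 388]) cube([2036, 416, 46]);
translate([446, 229, 0]) cube([69, 69, 388]);
translate([446, 576, 0]) cube([69, 69, 388]);
translate([2413, 229, 0]) cube([69, 69, 388]);
translate([2413, 576, 0]) cube([69, 69, 388]);


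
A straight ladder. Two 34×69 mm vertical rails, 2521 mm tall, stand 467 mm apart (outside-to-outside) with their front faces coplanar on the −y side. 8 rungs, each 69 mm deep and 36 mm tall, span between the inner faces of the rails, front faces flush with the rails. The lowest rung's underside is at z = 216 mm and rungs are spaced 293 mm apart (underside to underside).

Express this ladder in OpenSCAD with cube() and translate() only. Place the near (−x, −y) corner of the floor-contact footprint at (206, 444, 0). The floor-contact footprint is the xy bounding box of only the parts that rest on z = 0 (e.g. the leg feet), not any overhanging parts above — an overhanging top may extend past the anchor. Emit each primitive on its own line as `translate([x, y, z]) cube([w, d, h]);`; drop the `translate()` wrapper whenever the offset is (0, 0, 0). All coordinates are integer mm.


translate([206, 444, 0]) cube([34, 69, 2521]);
translate([639, 444, 0]) cube([34, 69, 2521]);
translate([240, 444, 216]) cube([399, 69, 36]);
translate([240, 444, 509]) cube([399, 69, 36]);
translate([240, 444, 802]) cube([399, 69, 36]);
translate([240, 444, 1095]) cube([399, 69, 36]);
translate([240, 444, 1388]) cube([399, 69, 36]);
translate([240, 444, 1681]) cube([399, 69, 36]);
translate([240, 444, 1974]) cube([399, 69, 36]);
translate([240, 444, 2267]) cube([399, 69, 36]);


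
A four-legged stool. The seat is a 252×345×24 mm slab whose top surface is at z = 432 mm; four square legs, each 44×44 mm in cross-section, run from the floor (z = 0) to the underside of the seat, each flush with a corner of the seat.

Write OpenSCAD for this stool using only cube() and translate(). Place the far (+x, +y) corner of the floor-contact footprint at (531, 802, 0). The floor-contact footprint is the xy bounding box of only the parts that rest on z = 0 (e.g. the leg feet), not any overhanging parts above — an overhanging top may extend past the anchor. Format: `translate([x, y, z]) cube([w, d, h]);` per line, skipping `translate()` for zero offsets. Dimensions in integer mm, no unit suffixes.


translate([279, 457, 408]) cube([252, 345, 24]);
translate([279, 457, 0]) cube([44, 44, 408]);
translate([487, 457, 0]) cube([44, 44, 408]);
translate([279, 758, 0]) cube([44, 44, 408]);
translate([487, 758, 0]) cube([44, 44, 408]);


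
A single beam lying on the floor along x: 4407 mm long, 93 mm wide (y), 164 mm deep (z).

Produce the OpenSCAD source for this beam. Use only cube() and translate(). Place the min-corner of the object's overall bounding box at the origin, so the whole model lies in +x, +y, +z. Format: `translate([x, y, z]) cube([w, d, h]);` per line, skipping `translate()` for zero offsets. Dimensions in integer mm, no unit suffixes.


cube([4407, 93, 164]);


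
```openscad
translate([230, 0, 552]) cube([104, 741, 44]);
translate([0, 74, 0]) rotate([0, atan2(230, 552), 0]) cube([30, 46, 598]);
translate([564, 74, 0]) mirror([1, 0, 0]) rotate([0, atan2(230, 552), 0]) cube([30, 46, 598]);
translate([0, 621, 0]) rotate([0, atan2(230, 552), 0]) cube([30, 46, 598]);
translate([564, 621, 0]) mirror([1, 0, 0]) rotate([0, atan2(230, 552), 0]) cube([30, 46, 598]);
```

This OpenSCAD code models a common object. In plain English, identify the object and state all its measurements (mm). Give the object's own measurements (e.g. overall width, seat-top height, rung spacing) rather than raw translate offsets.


A sawhorse. A 104×741×44 mm beam (x, y, z) sits on two A-frame leg pairs. Each pair is two raked legs of 30×46 mm section (46 mm along y) splaying symmetrically in x. Each leg rises 552 mm vertically over 230 mm of horizontal reach and is 598 mm long along its own axis. Every leg's outer bottom edge rests on the floor and its outer top edge meets a bottom edge of the beam — the left legs (tilting toward +x) meet the beam's −x bottom edge, the right legs (their mirror images, tilting toward −x) meet its +x bottom edge — so the leg tops tuck under the beam, the beam's underside is 552 mm above the floor, and the feet are 564 mm apart outside-to-outside with the beam centred between them. The two leg pairs are set in 74 mm from either end of the beam.


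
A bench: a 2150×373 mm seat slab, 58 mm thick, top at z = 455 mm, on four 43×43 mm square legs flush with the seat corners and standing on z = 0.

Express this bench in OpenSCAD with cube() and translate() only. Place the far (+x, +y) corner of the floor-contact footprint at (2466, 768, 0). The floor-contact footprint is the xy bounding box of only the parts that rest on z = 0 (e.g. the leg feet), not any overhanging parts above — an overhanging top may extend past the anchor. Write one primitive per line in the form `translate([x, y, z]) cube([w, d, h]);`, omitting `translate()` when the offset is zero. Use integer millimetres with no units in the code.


translate([316, 395, 397]) cube([2150, 373, 58]);
translate([316, 395, 0]) cube([43, 43, 397]);
translate([316, 725, 0]) cube([43, 43, 397]);
translate([2423, 395, 0]) cube([43, 43, 397]);
translate([2423, 725, 0]) cube([43, 43, 397]);


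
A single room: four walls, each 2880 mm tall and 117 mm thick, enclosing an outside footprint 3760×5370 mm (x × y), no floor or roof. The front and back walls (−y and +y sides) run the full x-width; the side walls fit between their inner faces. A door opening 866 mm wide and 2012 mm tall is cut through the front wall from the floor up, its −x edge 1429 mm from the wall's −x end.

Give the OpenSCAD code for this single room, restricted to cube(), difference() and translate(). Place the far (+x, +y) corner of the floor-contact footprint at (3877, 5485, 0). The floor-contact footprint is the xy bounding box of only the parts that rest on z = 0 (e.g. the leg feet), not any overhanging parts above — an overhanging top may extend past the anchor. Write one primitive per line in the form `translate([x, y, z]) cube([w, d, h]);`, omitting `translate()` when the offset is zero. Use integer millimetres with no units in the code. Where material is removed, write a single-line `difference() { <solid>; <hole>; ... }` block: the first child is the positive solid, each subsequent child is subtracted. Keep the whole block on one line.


difference() { translate([117, 115, 0]) cube([3760, 117, 2880]); translate([1546, 115, 0]) cube([866, 117, 2012]); }
translate([117, 5368, 0]) cube([3760, 117, 2880]);
translate([117, 232, 0]) cube([117, 5136, 2880]);
translate([3760, 232, 0]) cube([117, 5136, 2880]);


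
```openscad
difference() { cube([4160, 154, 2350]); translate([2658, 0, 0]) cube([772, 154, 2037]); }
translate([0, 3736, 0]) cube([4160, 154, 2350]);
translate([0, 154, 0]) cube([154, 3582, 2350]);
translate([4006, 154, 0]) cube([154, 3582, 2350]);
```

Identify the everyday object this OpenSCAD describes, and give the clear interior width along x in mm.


A single room. The interior width is 3852 mm.

Four walls enclosing a rectangle with a door in the front wall — a room. Outside width 4160 minus two 154 mm walls gives 3852 mm.


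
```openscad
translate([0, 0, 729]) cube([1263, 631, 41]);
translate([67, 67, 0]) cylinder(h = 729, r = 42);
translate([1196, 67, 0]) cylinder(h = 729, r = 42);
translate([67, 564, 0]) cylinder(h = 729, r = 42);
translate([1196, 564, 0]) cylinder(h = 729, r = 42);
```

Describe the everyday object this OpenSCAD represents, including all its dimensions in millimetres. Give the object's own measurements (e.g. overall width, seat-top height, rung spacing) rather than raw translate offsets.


A rectangular dining table. The top is 1263×631×41 mm with its upper surface at z = 770 mm. It stands on four round legs of 84 mm diameter, each leg's bounding box inset 25 mm from the nearest pair of top edges, running from the floor to the underside of the top.


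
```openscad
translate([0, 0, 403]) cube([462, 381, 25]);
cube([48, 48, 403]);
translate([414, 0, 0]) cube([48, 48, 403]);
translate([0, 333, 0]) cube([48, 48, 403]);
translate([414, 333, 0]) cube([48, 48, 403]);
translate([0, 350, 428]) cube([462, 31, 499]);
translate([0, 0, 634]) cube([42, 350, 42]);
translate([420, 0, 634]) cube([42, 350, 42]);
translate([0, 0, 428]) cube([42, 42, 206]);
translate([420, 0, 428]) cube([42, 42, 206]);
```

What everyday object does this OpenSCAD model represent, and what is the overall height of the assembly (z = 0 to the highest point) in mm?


A chair. The overall height is 927 mm.

A slab on four corner posts with a tall panel at the back — a chair. The seat slab sits at z = 403 with thickness 25, and the 499 mm backrest starts at the seat top, so the overall height is 403 + 25 + 499 = 927 mm.


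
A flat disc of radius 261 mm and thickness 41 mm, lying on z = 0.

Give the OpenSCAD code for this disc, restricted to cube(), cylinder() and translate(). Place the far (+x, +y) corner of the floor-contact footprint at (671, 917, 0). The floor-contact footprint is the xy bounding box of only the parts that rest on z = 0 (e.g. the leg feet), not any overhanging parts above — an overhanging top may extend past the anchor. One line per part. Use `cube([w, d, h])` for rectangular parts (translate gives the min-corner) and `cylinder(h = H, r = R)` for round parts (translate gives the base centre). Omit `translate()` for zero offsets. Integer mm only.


translate([410, 656, 0]) cylinder(h = 41, r = 261);


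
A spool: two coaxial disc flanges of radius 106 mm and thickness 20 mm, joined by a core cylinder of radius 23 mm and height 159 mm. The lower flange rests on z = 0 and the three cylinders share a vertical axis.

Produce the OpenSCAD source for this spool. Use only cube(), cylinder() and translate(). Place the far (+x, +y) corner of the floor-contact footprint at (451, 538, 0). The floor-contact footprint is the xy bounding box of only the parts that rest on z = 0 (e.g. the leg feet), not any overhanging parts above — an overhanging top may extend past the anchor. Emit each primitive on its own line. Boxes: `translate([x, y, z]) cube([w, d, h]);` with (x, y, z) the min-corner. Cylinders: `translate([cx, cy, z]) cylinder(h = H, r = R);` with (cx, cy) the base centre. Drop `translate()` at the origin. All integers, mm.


translate([345, 432, 0]) cylinder(h = 20, r = 106);
translate([345, 432, 20]) cylinder(h = 159, r = 23);
translate([345, 432, 179]) cylinder(h = 20, r = 106);


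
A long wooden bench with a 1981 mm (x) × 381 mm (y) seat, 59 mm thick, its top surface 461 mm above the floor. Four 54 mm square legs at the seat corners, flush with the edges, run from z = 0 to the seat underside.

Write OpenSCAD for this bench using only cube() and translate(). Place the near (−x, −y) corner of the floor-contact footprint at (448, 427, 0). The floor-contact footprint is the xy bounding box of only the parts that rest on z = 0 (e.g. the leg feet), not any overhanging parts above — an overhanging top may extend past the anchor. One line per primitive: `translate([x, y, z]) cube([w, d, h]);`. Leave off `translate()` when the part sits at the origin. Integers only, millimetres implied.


// leg_h = 461 − 59 = 402
translate([448, 427, 402]) cube([1981, 381, 59]);
translate([448, 427, 0]) cube([54, 54, 402]);
translate([448, 754, 0]) cube([54, 54, 402]);
translate([2375, 427, 0]) cube([54, 54, 402]);
translate([2375, 754, 0]) cube([54, 54, 402]);


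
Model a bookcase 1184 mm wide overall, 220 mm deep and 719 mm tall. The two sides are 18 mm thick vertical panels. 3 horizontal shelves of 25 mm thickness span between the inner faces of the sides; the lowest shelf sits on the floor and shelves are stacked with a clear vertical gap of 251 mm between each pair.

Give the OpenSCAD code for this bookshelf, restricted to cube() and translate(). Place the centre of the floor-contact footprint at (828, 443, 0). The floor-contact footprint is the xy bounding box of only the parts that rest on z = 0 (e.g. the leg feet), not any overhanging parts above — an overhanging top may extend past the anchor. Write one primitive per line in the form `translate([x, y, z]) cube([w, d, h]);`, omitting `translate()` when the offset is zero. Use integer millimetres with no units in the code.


translate([236, 333, 0]) cube([18, 220, 719]);
translate([1402, 333, 0]) cube([18, 220, 719]);
translate([254, 333, 0]) cube([1148, 220, 25]);
translate([254, 333, 276]) cube([1148, 220, 25]);
translate([254, 333, 552]) cube([1148, 220, 25]);


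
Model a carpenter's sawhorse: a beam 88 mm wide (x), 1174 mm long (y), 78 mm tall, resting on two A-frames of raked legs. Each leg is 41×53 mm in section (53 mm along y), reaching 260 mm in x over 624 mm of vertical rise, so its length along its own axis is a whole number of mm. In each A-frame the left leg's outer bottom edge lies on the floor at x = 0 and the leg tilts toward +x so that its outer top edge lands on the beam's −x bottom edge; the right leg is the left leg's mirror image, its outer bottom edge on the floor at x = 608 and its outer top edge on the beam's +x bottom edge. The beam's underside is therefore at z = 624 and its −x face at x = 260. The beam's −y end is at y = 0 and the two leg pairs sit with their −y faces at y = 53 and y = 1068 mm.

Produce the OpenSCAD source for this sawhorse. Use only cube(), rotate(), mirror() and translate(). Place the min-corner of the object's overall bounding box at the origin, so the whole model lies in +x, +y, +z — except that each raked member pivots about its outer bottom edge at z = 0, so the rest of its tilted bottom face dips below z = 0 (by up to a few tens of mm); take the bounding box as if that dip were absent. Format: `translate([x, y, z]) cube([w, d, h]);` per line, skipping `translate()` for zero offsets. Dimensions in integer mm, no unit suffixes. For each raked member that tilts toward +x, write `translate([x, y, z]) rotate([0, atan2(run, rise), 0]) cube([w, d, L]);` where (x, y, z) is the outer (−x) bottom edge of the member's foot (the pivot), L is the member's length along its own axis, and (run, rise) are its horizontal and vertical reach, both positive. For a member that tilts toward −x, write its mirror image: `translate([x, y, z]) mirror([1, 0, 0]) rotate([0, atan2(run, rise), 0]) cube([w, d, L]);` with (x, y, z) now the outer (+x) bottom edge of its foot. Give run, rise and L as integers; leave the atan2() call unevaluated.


translate([260, 0, 624]) cube([88, 1174, 78]);
translate([0, 53, 0]) rotate([0, atan2(260, 624), 0]) cube([41, 53, 676]);
translate([608, 53, 0]) mirror([1, 0, 0]) rotate([0, atan2(260, 624), 0]) cube([41, 53, 676]);
translate([0, 1068, 0]) rotate([0, atan2(260, 624), 0]) cube([41, 53, 676]);
translate([608, 1068, 0]) mirror([1, 0, 0]) rotate([0, atan2(260, 624), 0]) cube([41, 53, 676]);


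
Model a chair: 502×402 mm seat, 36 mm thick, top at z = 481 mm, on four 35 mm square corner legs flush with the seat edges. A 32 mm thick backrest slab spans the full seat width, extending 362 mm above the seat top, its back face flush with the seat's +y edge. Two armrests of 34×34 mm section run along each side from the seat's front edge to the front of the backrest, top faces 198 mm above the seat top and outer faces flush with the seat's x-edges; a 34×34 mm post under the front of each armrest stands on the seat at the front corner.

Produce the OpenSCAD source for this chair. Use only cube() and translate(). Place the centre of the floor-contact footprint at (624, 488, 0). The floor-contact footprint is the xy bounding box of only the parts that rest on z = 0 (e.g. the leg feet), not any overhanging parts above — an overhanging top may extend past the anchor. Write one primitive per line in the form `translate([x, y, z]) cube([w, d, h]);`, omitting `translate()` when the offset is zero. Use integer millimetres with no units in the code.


translate([373, 287, 445]) cube([502, 402, 36]);
translate([373, 287, 0]) cube([35, 35, 445]);
translate([840, 287, 0]) cube([35, 35, 445]);
translate([373, 654, 0]) cube([35, 35, 445]);
translate([840, 654, 0]) cube([35, 35, 445]);
translate([373, 657, 481]) cube([502, 32, 362]);
translate([373, 287, 645]) cube([34, 370, 34]);
translate([841, 287, 645]) cube([34, 370, 34]);
translate([373, 287, 481]) cube([34, 34, 164]);
translate([841, 287, 481]) cube([34, 34, 164]);


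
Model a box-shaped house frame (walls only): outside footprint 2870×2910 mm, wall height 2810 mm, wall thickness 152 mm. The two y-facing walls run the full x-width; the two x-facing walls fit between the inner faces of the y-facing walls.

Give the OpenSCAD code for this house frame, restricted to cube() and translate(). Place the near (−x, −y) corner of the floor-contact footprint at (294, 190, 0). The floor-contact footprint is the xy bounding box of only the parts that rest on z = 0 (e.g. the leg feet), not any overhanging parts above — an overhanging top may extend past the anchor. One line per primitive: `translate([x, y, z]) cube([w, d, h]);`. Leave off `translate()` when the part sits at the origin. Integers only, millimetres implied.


translate([294, 190, 0]) cube([2870, 152, 2810]);
translate([294, 2948, 0]) cube([2870, 152, 2810]);
translate([294, 342, 0]) cube([152, 2606, 2810]);
translate([3012, 342, 0]) cube([152, 2606, 2810]);
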